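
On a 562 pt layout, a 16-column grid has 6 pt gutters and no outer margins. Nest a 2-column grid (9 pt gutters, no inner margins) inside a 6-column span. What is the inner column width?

16 columns + 15 gutters: 16c + 15·6 = 562.
16c = 562 − 90 = 472, so c = 29.5 pt.
Span of 6: 6·29.5 + 5·6 = 177 + 30 = 207 pt.
207 − 1·9 = 198; ÷2 gives d = 99 pt.

99 pt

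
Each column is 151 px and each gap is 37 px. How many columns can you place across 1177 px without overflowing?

Each extra column adds 151 + 37 = 188 px.
(1177 + 37) / 188 = 6.46, so 6 columns fit.

6 columns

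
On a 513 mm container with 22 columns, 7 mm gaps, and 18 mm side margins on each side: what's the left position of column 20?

436 mm

Content = 513 − 2·18 = 477 mm.
22 columns + 21 gaps: 22c + 21·7 = 477.
22c = 477 − 147 = 330, so c = 15 mm.
Each column+gutter stride is 22 mm; 19 of them past the 18 mm margin is 18 + 418 = 436 mm.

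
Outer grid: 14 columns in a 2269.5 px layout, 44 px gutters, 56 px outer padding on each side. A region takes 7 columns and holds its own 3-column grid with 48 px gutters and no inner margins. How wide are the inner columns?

Outer content = 2269.5 − 2·56 = 2157.5 px.
Subtracting 13 gutters of 44 leaves 1585.5 for 14 columns, so c = 113.25 px.
7 columns plus 6 gutters: 792.75 + 264 = 1056.75 px.
1056.75 − 2·48 = 960.75; ÷3 gives d = 320.25 px.

320.25 px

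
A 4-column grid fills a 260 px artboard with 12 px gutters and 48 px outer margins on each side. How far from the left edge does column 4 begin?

Take off 96 px of margins, leaving 164 px.
Subtracting 3 gutters of 12 leaves 128 for 4 columns, so c = 32 px.
Each column+gutter stride is 44 px; 3 of them past the 48 px margin is 48 + 132 = 180 px.

180 px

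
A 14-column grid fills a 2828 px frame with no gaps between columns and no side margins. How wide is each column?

With no gaps, each column is 2828/14 = 202 px.

202 px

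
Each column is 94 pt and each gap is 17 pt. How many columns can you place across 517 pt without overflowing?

k columns need k·94 + (k−1)·17 = k·111 − 17.
k·111 − 17 ≤ 517 → k ≤ 534 / 111 ≈ 4.81, so k = 4.

4 columns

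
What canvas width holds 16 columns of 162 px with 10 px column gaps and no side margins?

Canvas = 16·162 + 15·10 = 2592 + 150 = 2742 px.

2742 px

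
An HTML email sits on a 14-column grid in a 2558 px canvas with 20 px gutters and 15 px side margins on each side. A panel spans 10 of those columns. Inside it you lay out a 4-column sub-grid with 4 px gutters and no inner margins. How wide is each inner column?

Subtract both margins: 2558 − 2·15 = 2528 px.
Subtracting 13 gutters of 20 leaves 2268 for 14 columns, so c = 162 px.
Span of 10: 10·162 + 9·20 = 1620 + 180 = 1800 px.
Subtracting 3 gutters of 4 leaves 1788 for 4 columns, so d = 447 px.

447 px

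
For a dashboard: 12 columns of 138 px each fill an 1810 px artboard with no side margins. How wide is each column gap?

14 px

12 columns take 12·138 = 1656 px; remaining 154 splits into 11 column gaps.
g = 154 / 11 = 14 px.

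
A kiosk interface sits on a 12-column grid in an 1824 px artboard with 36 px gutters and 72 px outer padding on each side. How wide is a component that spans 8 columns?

Take off 144 px of margins, leaving 1680 px.
1680 − 11·36 = 1284; ÷12 gives c = 107 px.
8-column span = 8·107 + 7·36 = 1108 px.

1108 px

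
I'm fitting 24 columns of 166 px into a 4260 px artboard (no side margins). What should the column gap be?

12 px

24·166 + 23g = 4260 → 23g = 276 → g = 12 px.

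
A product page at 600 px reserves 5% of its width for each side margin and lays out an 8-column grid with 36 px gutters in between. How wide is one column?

Margins: 5% × 600 = 30 px each, so content = 600 − 60 = 540 px.
Subtracting 7 gutters of 36 leaves 288 for 8 columns, so c = 36 px.

36 px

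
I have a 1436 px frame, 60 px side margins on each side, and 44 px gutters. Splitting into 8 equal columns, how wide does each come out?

126 px

Subtract both margins: 1436 − 2·60 = 1316 px.
Subtracting 7 gutters of 44 leaves 1008 for 8 columns, so c = 126 px.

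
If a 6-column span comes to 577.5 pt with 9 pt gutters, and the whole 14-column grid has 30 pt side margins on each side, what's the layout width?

6 columns + 5 gutters: 6c + 5·9 = 577.5.
6c = 577.5 − 45 = 532.5, so c = 88.75 pt.
Adding margins, columns and gutters: 60 + 1242.5 + 117 = 1419.5 pt.

1419.5 pt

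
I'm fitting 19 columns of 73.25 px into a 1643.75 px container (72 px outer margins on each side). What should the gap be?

6 px

Content width = 1643.75 − 2·72 = 1499.75 px.
Columns use 1391.75 px, leaving 108 px across 18 gaps = 6 px each.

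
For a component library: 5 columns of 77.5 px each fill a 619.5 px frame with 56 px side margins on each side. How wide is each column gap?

30 px

Take off 112 px of margins, leaving 507.5 px.
Columns use 387.5 px, leaving 120 px across 4 column gaps = 30 px each.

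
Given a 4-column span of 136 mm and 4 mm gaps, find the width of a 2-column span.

66 mm

Subtracting 3 gaps of 4 leaves 124 for 4 columns, so c = 31 mm.
2 columns plus 1 gap: 62 + 4 = 66 mm.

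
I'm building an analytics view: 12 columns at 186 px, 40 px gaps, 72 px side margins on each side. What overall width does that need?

2816 px

Canvas = 2·72 + 12·186 + 11·40 = 144 + 2232 + 440 = 2816 px.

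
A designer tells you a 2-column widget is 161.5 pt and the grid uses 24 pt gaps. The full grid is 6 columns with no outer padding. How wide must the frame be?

2c + 1·24 = 161.5 → 2c = 137.5 → c = 68.75 pt.
Frame = 6·68.75 + 5·24 = 412.5 + 120 = 532.5 pt.

532.5 pt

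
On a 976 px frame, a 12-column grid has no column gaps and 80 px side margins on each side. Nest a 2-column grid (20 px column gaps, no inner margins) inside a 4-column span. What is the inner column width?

126 px

Outer content = 976 − 2·80 = 816 px.
816 / 12 = 68 px per column.
4-column span = 4·68 = 272 px.
272 − 1·20 = 252; ÷2 gives d = 126 px.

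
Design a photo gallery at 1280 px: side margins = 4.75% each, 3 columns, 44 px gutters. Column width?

356.8 px

Margins: 4.75% × 1280 = 60.8 px each, so content = 1280 − 121.6 = 1158.4 px.
Subtracting 2 gutters of 44 leaves 1070.4 for 3 columns, so c = 356.8 px.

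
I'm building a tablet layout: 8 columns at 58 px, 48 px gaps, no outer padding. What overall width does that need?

Total width: 8·58 + 7·48 = 800 px.

800 px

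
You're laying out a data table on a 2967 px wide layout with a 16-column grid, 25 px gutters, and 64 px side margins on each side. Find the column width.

154 px

Content width = 2967 − 2·64 = 2839 px.
Subtracting 15 gutters of 25 leaves 2464 for 16 columns, so c = 154 px.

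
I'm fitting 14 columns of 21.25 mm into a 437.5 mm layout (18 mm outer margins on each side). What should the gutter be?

Take off 36 mm of margins, leaving 401.5 mm.
Columns use 297.5 mm, leaving 104 mm across 13 gutters = 8 mm each.

8 mm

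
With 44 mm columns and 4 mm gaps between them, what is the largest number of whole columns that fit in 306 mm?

6 columns

6 columns: 6·44 + 5·4 = 284 mm ≤ 306.
7 columns: 332 mm > 306. So 6.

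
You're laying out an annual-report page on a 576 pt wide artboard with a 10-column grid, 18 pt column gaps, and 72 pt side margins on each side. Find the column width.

27 pt

Subtract both margins: 576 − 2·72 = 432 pt.
Subtracting 9 column gaps of 18 leaves 270 for 10 columns, so c = 27 pt.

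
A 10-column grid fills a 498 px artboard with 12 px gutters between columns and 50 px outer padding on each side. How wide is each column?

29 px

Subtract both margins: 498 − 2·50 = 398 px.
398 − 9·12 = 290; ÷10 gives c = 29 px.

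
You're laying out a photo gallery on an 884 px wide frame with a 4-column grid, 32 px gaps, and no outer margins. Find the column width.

4 columns + 3 gaps: 4c + 3·32 = 884.
4c = 884 − 96 = 788, so c = 197 px.

197 px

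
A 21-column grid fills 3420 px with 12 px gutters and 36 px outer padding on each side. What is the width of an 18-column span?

2868 px

Inside the margins: 3420 − 72 = 3348 px.
Subtracting 20 gutters of 12 leaves 3108 for 21 columns, so c = 148 px.
18 columns plus 17 gutters: 2664 + 204 = 2868 px.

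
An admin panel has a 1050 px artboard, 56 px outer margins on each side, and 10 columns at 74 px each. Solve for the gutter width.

Content width = 1050 − 2·56 = 938 px.
10·74 + 9g = 938 → 9g = 198 → g = 22 px.

22 px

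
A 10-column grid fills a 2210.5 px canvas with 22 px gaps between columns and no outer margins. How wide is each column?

10c + 9·22 = 2210.5 → 10c = 2012.5 → c = 201.25 px.

201.25 px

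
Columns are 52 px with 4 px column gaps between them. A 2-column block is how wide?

2-column span = 2·52 + 1·4 = 108 px.

108 px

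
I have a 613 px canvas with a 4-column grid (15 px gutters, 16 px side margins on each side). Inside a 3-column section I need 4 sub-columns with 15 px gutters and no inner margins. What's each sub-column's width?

96.75 px

Outer content = 613 − 2·16 = 581 px.
4c + 3·15 = 581 → 4c = 536 → c = 134 px.
3 columns plus 2 gutters: 402 + 30 = 432 px.
4d + 3·15 = 432 → 4d = 387 → d = 96.75 px.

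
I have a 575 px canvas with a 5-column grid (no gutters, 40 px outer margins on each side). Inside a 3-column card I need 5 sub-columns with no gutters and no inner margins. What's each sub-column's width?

59.4 px

Take off 80 px of margins, leaving 495 px.
5c = 495 → c = 99 px.
With no gutters, 3 columns span 3·99 = 297 px.
297 / 5 = 59.4 px per column.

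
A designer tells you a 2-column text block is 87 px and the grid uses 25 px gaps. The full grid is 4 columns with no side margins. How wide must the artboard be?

199 px

2 columns + 1 gap: 2c + 1·25 = 87.
2c = 87 − 25 = 62, so c = 31 px.
Artboard = 4·31 + 3·25 = 124 + 75 = 199 px.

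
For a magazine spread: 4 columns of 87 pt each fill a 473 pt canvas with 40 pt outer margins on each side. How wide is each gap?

15 pt

Inside the margins: 473 − 80 = 393 pt.
4·87 + 3g = 393 → 3g = 45 → g = 15 pt.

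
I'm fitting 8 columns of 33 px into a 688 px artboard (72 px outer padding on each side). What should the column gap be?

Content width = 688 − 2·72 = 544 px.
8 columns take 8·33 = 264 px; remaining 280 splits into 7 column gaps.
g = 280 / 7 = 40 px.

40 px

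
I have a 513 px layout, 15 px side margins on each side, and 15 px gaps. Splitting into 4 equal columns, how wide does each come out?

109.5 px

Subtract both margins: 513 − 2·15 = 483 px.
Subtracting 3 gaps of 15 leaves 438 for 4 columns, so c = 109.5 px.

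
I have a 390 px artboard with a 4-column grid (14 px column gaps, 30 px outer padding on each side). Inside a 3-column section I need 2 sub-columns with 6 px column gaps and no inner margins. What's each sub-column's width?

119 px

Outer content = 390 − 2·30 = 330 px.
330 − 3·14 = 288; ÷4 gives c = 72 px.
Span of 3: 3·72 + 2·14 = 216 + 28 = 244 px.
2 columns + 1 column gap: 2d + 1·6 = 244.
2d = 244 − 6 = 238, so d = 119 px.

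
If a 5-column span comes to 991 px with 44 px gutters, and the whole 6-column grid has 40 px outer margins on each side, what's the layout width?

1278 px

991 − 4·44 = 815; ÷5 gives c = 163 px.
Adding margins, columns and gutters: 80 + 978 + 220 = 1278 px.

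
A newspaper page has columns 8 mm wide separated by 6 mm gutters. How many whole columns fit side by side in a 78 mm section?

6 columns

Each extra column adds 8 + 6 = 14 mm.
(78 + 6) / 14 = 6.00, so 6 columns fit.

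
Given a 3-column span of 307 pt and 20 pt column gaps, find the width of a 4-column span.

307 − 2·20 = 267; ÷3 gives c = 89 pt.
4-column span = 4·89 + 3·20 = 416 pt.

416 pt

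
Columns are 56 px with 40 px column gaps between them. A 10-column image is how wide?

920 px

10 columns plus 9 column gaps: 560 + 360 = 920 px.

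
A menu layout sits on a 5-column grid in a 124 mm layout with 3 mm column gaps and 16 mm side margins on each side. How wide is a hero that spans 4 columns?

73 mm

Content width = 124 − 2·16 = 92 mm.
5 columns + 4 column gaps: 5c + 4·3 = 92.
5c = 92 − 12 = 80, so c = 16 mm.
Span of 4: 4·16 + 3·3 = 64 + 9 = 73 mm.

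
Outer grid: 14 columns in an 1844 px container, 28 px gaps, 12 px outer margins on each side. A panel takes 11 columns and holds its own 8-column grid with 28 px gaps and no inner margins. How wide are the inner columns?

Outer content = 1844 − 2·12 = 1820 px.
14 columns + 13 gaps: 14c + 13·28 = 1820.
14c = 1820 − 364 = 1456, so c = 104 px.
11-column span = 11·104 + 10·28 = 1424 px.
8 columns + 7 gaps: 8d + 7·28 = 1424.
8d = 1424 − 196 = 1228, so d = 153.5 px.

153.5 px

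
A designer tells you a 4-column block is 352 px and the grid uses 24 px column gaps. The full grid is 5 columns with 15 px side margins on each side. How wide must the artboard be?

4 columns + 3 column gaps: 4c + 3·24 = 352.
4c = 352 − 72 = 280, so c = 70 px.
Adding margins, columns and gutters: 30 + 350 + 96 = 476 px.

476 px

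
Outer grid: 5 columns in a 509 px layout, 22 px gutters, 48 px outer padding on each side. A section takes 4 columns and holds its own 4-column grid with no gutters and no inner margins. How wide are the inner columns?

Take off 96 px of margins, leaving 413 px.
413 − 4·22 = 325; ÷5 gives c = 65 px.
Span of 4: 4·65 + 3·22 = 260 + 66 = 326 px.
326 / 4 = 81.5 px per column.

81.5 px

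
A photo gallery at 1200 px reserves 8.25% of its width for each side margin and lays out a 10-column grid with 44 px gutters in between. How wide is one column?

60.6 px

1200 × (1 − 2·8.25%) = 1200 × 83.5% = 1002 px for the columns.
Subtracting 9 gutters of 44 leaves 606 for 10 columns, so c = 60.6 px.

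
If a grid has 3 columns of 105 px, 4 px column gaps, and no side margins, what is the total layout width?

323 px

Summing: 315 + 8 = 323 px.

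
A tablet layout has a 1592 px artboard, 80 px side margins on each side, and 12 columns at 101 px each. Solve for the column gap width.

Take off 160 px of margins, leaving 1432 px.
Columns use 1212 px, leaving 220 px across 11 column gaps = 20 px each.

20 px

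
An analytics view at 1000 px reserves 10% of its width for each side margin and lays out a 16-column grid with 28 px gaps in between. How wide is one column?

23.75 px

1000 × (1 − 2·10%) = 1000 × 80% = 800 px for the columns.
Subtracting 15 gaps of 28 leaves 380 for 16 columns, so c = 23.75 px.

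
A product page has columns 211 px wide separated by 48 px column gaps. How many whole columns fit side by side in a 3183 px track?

12 columns

Each extra column adds 211 + 48 = 259 px.
(3183 + 48) / 259 = 12.47, so 12 columns fit.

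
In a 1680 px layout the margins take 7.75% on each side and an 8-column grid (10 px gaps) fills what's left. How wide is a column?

168.7 px

1680 × (1 − 2·7.75%) = 1680 × 84.5% = 1419.6 px for the columns.
8 columns + 7 gaps: 8c + 7·10 = 1419.6.
8c = 1419.6 − 70 = 1349.6, so c = 168.7 px.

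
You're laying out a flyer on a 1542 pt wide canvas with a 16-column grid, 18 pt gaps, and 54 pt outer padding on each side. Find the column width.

72.75 pt

Inside the margins: 1542 − 108 = 1434 pt.
16c + 15·18 = 1434 → 16c = 1164 → c = 72.75 pt.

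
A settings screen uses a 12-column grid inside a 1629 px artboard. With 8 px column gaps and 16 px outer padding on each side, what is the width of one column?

Inside the margins: 1629 − 32 = 1597 px.
1597 − 11·8 = 1509; ÷12 gives c = 125.75 px.

125.75 px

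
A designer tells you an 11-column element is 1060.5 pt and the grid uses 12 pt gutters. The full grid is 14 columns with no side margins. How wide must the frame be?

11c + 10·12 = 1060.5 → 11c = 940.5 → c = 85.5 pt.
Total width: 14·85.5 + 13·12 = 1353 pt.

1353 pt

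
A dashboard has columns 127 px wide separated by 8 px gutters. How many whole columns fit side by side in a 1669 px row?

k columns need k·127 + (k−1)·8 = k·135 − 8.
k·135 − 8 ≤ 1669 → k ≤ 1677 / 135 ≈ 12.42, so k = 12.

12 columns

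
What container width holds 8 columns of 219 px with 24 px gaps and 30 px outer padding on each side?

Adding margins, columns and gutters: 60 + 1752 + 168 = 1980 px.

1980 px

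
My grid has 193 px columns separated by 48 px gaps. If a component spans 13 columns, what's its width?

Span of 13: 13·193 + 12·48 = 2509 + 576 = 3085 px.

3085 px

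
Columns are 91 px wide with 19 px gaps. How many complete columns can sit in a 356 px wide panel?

3 columns

Each extra column adds 91 + 19 = 110 px.
(356 + 19) / 110 = 3.41, so 3 columns fit.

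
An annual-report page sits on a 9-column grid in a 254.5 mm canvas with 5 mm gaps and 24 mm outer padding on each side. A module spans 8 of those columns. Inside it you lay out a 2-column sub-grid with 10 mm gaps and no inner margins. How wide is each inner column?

86.5 mm

Inside the margins: 254.5 − 48 = 206.5 mm.
206.5 − 8·5 = 166.5; ÷9 gives c = 18.5 mm.
8 columns plus 7 gaps: 148 + 35 = 183 mm.
183 − 1·10 = 173; ÷2 gives d = 86.5 mm.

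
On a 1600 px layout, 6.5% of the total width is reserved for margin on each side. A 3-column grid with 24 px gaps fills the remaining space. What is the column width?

448 px

Each margin = 6.5% of 1600 = 104 px; content = 1600 − 2·104 = 1392 px.
1392 − 2·24 = 1344; ÷3 gives c = 448 px.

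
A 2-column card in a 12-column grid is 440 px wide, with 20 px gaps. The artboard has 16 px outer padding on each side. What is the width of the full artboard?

2c + 1·20 = 440 → 2c = 420 → c = 210 px.
Artboard = 2·16 + 12·210 + 11·20 = 32 + 2520 + 220 = 2772 px.

2772 px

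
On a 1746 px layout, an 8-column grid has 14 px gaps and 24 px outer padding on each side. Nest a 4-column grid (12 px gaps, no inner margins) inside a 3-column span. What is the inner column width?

Inside the margins: 1746 − 48 = 1698 px.
8 columns + 7 gaps: 8c + 7·14 = 1698.
8c = 1698 − 98 = 1600, so c = 200 px.
3 columns plus 2 gaps: 600 + 28 = 628 px.
4d + 3·12 = 628 → 4d = 592 → d = 148 px.

148 px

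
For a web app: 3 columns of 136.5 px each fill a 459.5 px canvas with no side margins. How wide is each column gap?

25 px

3·136.5 + 2g = 459.5 → 2g = 50 → g = 25 px.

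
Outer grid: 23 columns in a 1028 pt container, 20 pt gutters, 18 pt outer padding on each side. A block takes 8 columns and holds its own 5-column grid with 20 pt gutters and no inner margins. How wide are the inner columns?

50.4 pt

Take off 36 pt of margins, leaving 992 pt.
23c + 22·20 = 992 → 23c = 552 → c = 24 pt.
8-column span = 8·24 + 7·20 = 332 pt.
Subtracting 4 gutters of 20 leaves 252 for 5 columns, so d = 50.4 pt.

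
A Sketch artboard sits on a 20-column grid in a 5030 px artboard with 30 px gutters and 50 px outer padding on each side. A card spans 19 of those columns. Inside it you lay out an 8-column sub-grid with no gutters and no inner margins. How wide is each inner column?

585.25 px

Take off 100 px of margins, leaving 4930 px.
4930 − 19·30 = 4360; ÷20 gives c = 218 px.
19-column span = 19·218 + 18·30 = 4682 px.
4682 / 8 = 585.25 px per column.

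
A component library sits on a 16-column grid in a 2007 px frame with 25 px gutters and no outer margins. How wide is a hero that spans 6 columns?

2007 − 15·25 = 1632; ÷16 gives c = 102 px.
6-column span = 6·102 + 5·25 = 737 px.

737 px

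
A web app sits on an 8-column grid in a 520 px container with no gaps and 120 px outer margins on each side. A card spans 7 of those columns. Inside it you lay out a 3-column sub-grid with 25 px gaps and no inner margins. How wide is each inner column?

65 px

Outer content = 520 − 2·120 = 280 px.
8c = 280 → c = 35 px.
7-column span = 7·35 = 245 px.
3d + 2·25 = 245 → 3d = 195 → d = 65 px.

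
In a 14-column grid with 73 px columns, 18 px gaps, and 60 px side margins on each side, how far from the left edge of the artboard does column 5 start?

Each column+gutter stride is 91 px; 4 of them past the 60 px margin is 60 + 364 = 424 px.

424 px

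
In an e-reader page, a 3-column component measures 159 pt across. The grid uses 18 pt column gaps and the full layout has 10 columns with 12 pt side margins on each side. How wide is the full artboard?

3c + 2·18 = 159 → 3c = 123 → c = 41 pt.
Artboard = 2·12 + 10·41 + 9·18 = 24 + 410 + 162 = 596 pt.

596 pt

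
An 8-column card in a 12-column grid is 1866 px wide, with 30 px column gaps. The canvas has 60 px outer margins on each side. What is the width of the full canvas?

2934 px

8c + 7·30 = 1866 → 8c = 1656 → c = 207 px.
Canvas = 2·60 + 12·207 + 11·30 = 120 + 2484 + 330 = 2934 px.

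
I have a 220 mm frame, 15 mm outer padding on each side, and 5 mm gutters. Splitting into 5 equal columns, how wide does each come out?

Subtract both margins: 220 − 2·15 = 190 mm.
Subtracting 4 gutters of 5 leaves 170 for 5 columns, so c = 34 mm.

34 mm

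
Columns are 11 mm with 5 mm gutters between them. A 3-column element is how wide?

43 mm

3-column span = 3·11 + 2·5 = 43 mm.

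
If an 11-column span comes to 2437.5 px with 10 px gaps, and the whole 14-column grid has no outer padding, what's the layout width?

3105 px

2437.5 − 10·10 = 2337.5; ÷11 gives c = 212.5 px.
Summing: 2975 + 130 = 3105 px.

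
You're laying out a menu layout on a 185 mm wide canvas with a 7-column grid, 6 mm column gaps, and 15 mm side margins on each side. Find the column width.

17 mm

Take off 30 mm of margins, leaving 155 mm.
155 − 6·6 = 119; ÷7 gives c = 17 mm.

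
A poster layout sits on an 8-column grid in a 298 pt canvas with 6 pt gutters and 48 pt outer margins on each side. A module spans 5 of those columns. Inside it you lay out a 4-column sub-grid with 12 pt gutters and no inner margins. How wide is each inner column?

22 pt

Subtract both margins: 298 − 2·48 = 202 pt.
8c + 7·6 = 202 → 8c = 160 → c = 20 pt.
Span of 5: 5·20 + 4·6 = 100 + 24 = 124 pt.
4d + 3·12 = 124 → 4d = 88 → d = 22 pt.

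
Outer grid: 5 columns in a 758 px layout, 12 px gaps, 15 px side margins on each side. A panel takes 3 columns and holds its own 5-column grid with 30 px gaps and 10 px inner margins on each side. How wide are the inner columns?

58.4 px

Take off 30 px of margins, leaving 728 px.
Subtracting 4 gaps of 12 leaves 680 for 5 columns, so c = 136 px.
Span of 3: 3·136 + 2·12 = 408 + 24 = 432 px.
Inner content = 432 − 2·10 = 412 px.
412 − 4·30 = 292; ÷5 gives d = 58.4 px.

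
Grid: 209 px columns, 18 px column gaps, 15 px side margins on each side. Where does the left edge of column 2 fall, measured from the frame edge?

242 px

Each column+gutter stride is 227 px; 1 of them past the 15 px margin is 15 + 227 = 242 px.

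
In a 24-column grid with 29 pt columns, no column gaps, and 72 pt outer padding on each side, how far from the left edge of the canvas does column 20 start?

623 pt

Each column+gutter stride is 29 pt; 19 of them past the 72 pt margin is 72 + 551 = 623 pt.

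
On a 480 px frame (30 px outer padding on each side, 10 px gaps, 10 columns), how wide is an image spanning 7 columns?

291 px

Take off 60 px of margins, leaving 420 px.
10 columns + 9 gaps: 10c + 9·10 = 420.
10c = 420 − 90 = 330, so c = 33 px.
7-column span = 7·33 + 6·10 = 291 px.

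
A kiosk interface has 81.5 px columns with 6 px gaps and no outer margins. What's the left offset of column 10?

787.5 px

Each column+gutter stride is 87.5 px; with no margin, 9 of them is 787.5 px.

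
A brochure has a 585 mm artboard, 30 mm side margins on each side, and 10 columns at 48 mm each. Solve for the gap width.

5 mm

Take off 60 mm of margins, leaving 525 mm.
10 columns take 10·48 = 480 mm; remaining 45 splits into 9 gaps.
g = 45 / 9 = 5 mm.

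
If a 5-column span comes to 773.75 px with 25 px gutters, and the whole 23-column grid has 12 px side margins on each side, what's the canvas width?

5 columns + 4 gutters: 5c + 4·25 = 773.75.
5c = 773.75 − 100 = 673.75, so c = 134.75 px.
Total width: 2·12 + 23·134.75 + 22·25 = 3673.25 px.

3673.25 px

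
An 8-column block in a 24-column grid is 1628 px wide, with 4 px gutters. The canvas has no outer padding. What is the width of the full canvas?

8 columns + 7 gutters: 8c + 7·4 = 1628.
8c = 1628 − 28 = 1600, so c = 200 px.
Canvas = 24·200 + 23·4 = 4800 + 92 = 4892 px.

4892 px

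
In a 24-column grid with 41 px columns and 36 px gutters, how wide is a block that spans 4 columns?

272 px

4 columns plus 3 gutters: 164 + 108 = 272 px.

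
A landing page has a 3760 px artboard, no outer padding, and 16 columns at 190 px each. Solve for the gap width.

16·190 + 15g = 3760 → 15g = 720 → g = 48 px.

48 px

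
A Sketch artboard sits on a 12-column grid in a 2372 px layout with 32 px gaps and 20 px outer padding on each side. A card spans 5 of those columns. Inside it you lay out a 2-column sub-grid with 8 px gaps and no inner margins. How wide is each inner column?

Subtract both margins: 2372 − 2·20 = 2332 px.
Subtracting 11 gaps of 32 leaves 1980 for 12 columns, so c = 165 px.
Span of 5: 5·165 + 4·32 = 825 + 128 = 953 px.
2d + 1·8 = 953 → 2d = 945 → d = 472.5 px.

472.5 px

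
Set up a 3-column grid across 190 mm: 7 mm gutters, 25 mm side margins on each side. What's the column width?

Subtract both margins: 190 − 2·25 = 140 mm.
140 − 2·7 = 126; ÷3 gives c = 42 mm.

42 mm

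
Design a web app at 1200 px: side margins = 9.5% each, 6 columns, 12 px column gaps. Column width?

1200 × (1 − 2·9.5%) = 1200 × 81% = 972 px for the columns.
6 columns + 5 column gaps: 6c + 5·12 = 972.
6c = 972 − 60 = 912, so c = 152 px.

152 px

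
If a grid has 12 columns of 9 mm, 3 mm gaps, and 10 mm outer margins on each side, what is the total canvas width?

Total width: 2·10 + 12·9 + 11·3 = 161 mm.

161 mm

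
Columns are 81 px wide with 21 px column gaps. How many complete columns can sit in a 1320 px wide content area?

13 columns

k columns need k·81 + (k−1)·21 = k·102 − 21.
k·102 − 21 ≤ 1320 → k ≤ 1341 / 102 ≈ 13.15, so k = 13.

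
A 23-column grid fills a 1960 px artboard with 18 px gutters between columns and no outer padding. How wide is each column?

68 px

23c + 22·18 = 1960 → 23c = 1564 → c = 68 px.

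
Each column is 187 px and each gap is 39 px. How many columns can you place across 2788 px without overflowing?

k columns need k·187 + (k−1)·39 = k·226 − 39.
k·226 − 39 ≤ 2788 → k ≤ 2827 / 226 ≈ 12.51, so k = 12.

12 columns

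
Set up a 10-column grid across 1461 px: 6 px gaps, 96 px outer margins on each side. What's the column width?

Content width = 1461 − 2·96 = 1269 px.
10 columns + 9 gaps: 10c + 9·6 = 1269.
10c = 1269 − 54 = 1215, so c = 121.5 px.

121.5 px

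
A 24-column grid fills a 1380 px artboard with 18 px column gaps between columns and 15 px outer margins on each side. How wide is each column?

Inside the margins: 1380 − 30 = 1350 px.
24 columns + 23 column gaps: 24c + 23·18 = 1350.
24c = 1350 − 414 = 936, so c = 39 px.

39 px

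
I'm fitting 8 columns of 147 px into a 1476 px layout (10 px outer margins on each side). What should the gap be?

40 px

Content width = 1476 − 2·10 = 1456 px.
8·147 + 7g = 1456 → 7g = 280 → g = 40 px.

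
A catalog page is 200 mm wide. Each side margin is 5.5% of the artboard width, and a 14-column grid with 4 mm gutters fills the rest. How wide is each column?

9 mm

200 × (1 − 2·5.5%) = 200 × 89% = 178 mm for the columns.
14 columns + 13 gutters: 14c + 13·4 = 178.
14c = 178 − 52 = 126, so c = 9 mm.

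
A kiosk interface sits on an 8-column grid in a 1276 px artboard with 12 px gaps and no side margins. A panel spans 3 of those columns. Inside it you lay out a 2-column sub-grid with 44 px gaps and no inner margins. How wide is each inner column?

1276 − 7·12 = 1192; ÷8 gives c = 149 px.
3-column span = 3·149 + 2·12 = 471 px.
Subtracting 1 gap of 44 leaves 427 for 2 columns, so d = 213.5 px.

213.5 px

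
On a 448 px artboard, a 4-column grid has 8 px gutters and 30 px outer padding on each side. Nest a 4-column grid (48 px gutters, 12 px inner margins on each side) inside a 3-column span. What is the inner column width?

30.25 px

Inside the margins: 448 − 60 = 388 px.
Subtracting 3 gutters of 8 leaves 364 for 4 columns, so c = 91 px.
3-column span = 3·91 + 2·8 = 289 px.
Inner content = 289 − 2·12 = 265 px.
Subtracting 3 gutters of 48 leaves 121 for 4 columns, so d = 30.25 px.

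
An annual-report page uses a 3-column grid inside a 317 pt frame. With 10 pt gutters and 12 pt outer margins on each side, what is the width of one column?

Take off 24 pt of margins, leaving 293 pt.
3 columns + 2 gutters: 3c + 2·10 = 293.
3c = 293 − 20 = 273, so c = 91 pt.

91 pt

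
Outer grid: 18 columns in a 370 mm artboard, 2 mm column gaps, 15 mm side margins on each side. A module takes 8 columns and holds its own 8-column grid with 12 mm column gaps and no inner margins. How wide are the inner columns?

8.25 mm

Subtract both margins: 370 − 2·15 = 340 mm.
Subtracting 17 column gaps of 2 leaves 306 for 18 columns, so c = 17 mm.
8-column span = 8·17 + 7·2 = 150 mm.
8 columns + 7 column gaps: 8d + 7·12 = 150.
8d = 150 − 84 = 66, so d = 8.25 mm.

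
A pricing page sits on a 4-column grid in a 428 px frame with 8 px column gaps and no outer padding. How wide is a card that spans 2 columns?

210 px

Subtracting 3 column gaps of 8 leaves 404 for 4 columns, so c = 101 px.
Span of 2: 2·101 + 1·8 = 202 + 8 = 210 px.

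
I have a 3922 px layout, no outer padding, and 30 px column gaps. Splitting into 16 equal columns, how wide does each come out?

3922 − 15·30 = 3472; ÷16 gives c = 217 px.

217 px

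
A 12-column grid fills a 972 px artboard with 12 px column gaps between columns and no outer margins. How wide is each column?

12 columns + 11 column gaps: 12c + 11·12 = 972.
12c = 972 − 132 = 840, so c = 70 px.

70 px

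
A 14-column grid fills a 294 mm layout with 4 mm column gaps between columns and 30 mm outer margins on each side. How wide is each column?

Take off 60 mm of margins, leaving 234 mm.
14 columns + 13 column gaps: 14c + 13·4 = 234.
14c = 234 − 52 = 182, so c = 13 mm.

13 mm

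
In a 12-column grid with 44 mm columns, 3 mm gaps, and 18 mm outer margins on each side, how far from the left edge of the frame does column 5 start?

Each column+gutter stride is 47 mm; 4 of them past the 18 mm margin is 18 + 188 = 206 mm.

206 mm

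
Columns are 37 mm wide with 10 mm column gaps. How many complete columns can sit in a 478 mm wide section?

k columns need k·37 + (k−1)·10 = k·47 − 10.
k·47 − 10 ≤ 478 → k ≤ 488 / 47 ≈ 10.38, so k = 10.

10 columns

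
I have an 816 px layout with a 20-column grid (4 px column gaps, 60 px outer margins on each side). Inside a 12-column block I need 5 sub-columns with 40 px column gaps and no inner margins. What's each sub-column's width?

Outer content = 816 − 2·60 = 696 px.
Subtracting 19 column gaps of 4 leaves 620 for 20 columns, so c = 31 px.
Span of 12: 12·31 + 11·4 = 372 + 44 = 416 px.
Subtracting 4 column gaps of 40 leaves 256 for 5 columns, so d = 51.2 px.

51.2 px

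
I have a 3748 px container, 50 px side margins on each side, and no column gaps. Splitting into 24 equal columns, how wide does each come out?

152 px

Subtract both margins: 3748 − 2·50 = 3648 px.
24c = 3648 → c = 152 px.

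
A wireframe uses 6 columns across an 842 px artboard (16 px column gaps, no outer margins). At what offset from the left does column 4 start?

Subtracting 5 column gaps of 16 leaves 762 for 6 columns, so c = 127 px.
Each column+gutter stride is 143 px; with no margin, 3 of them is 429 px.

429 px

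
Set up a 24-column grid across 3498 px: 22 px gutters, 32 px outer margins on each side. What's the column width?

122 px

Take off 64 px of margins, leaving 3434 px.
3434 − 23·22 = 2928; ÷24 gives c = 122 px.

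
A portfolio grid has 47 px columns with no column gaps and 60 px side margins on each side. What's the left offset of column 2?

Before column 2: the margin + 1 column + 1 column gap.
Offset = 60 + 1·(47 + 0) = 60 + 47 = 107 px.

107 px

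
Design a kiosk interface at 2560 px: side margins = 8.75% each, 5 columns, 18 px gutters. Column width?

408 px

2560 × (1 − 2·8.75%) = 2560 × 82.5% = 2112 px for the columns.
2112 − 4·18 = 2040; ÷5 gives c = 408 px.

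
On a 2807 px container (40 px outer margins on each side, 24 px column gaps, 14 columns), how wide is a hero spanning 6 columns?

Subtract both margins: 2807 − 2·40 = 2727 px.
Subtracting 13 column gaps of 24 leaves 2415 for 14 columns, so c = 172.5 px.
6 columns plus 5 column gaps: 1035 + 120 = 1155 px.

1155 px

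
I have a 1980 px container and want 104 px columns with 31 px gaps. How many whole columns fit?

14 columns

Each extra column adds 104 + 31 = 135 px.
(1980 + 31) / 135 = 14.90, so 14 columns fit.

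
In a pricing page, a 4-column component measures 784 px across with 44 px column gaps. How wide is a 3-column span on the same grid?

577 px

784 − 3·44 = 652; ÷4 gives c = 163 px.
Span of 3: 3·163 + 2·44 = 489 + 88 = 577 px.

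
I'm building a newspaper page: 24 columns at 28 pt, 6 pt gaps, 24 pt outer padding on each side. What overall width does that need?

Artboard = 2·24 + 24·28 + 23·6 = 48 + 672 + 138 = 858 pt.

858 pt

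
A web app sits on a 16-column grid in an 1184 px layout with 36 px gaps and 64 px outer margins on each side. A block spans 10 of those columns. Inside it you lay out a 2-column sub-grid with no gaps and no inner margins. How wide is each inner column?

Outer content = 1184 − 2·64 = 1056 px.
Subtracting 15 gaps of 36 leaves 516 for 16 columns, so c = 32.25 px.
Span of 10: 10·32.25 + 9·36 = 322.5 + 324 = 646.5 px.
2d = 646.5 → d = 323.25 px.

323.25 px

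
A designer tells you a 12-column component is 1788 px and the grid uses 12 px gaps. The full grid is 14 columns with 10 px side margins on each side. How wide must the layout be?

2108 px

1788 − 11·12 = 1656; ÷12 gives c = 138 px.
Layout = 2·10 + 14·138 + 13·12 = 20 + 1932 + 156 = 2108 px.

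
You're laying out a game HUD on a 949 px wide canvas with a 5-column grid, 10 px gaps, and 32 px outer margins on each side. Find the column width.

Subtract both margins: 949 − 2·32 = 885 px.
885 − 4·10 = 845; ÷5 gives c = 169 px.

169 px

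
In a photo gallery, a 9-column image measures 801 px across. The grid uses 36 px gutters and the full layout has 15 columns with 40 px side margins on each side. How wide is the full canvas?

9 columns + 8 gutters: 9c + 8·36 = 801.
9c = 801 − 288 = 513, so c = 57 px.
Canvas = 2·40 + 15·57 + 14·36 = 80 + 855 + 504 = 1439 px.

1439 px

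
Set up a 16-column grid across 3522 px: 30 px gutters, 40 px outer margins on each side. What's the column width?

187 px

Content width = 3522 − 2·40 = 3442 px.
16c + 15·30 = 3442 → 16c = 2992 → c = 187 px.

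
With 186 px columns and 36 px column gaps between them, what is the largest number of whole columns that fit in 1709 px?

Each extra column adds 186 + 36 = 222 px.
(1709 + 36) / 222 = 7.86, so 7 columns fit.

7 columns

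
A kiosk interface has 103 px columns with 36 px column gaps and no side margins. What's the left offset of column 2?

139 px

Each column+gutter stride is 139 px; with no margin, 1 of them is 139 px.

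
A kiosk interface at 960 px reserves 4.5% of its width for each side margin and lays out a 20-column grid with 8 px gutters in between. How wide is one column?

Each margin = 4.5% of 960 = 43.2 px; content = 960 − 2·43.2 = 873.6 px.
20 columns + 19 gutters: 20c + 19·8 = 873.6.
20c = 873.6 − 152 = 721.6, so c = 36.08 px.

36.08 px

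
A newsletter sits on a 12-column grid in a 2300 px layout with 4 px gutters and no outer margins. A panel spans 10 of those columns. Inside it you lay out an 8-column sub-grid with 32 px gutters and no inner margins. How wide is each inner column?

211.5 px

12c + 11·4 = 2300 → 12c = 2256 → c = 188 px.
10-column span = 10·188 + 9·4 = 1916 px.
8d + 7·32 = 1916 → 8d = 1692 → d = 211.5 px.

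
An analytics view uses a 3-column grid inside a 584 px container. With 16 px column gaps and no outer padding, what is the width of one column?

584 − 2·16 = 552; ÷3 gives c = 184 px.

184 px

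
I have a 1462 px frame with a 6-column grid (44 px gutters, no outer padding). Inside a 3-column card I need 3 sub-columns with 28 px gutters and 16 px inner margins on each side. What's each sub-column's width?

6c + 5·44 = 1462 → 6c = 1242 → c = 207 px.
Span of 3: 3·207 + 2·44 = 621 + 88 = 709 px.
Inner content = 709 − 2·16 = 677 px.
677 − 2·28 = 621; ÷3 gives d = 207 px.

207 px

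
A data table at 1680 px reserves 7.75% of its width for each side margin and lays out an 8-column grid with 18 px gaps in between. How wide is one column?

Each margin = 7.75% of 1680 = 130.2 px; content = 1680 − 2·130.2 = 1419.6 px.
8c + 7·18 = 1419.6 → 8c = 1293.6 → c = 161.7 px.

161.7 px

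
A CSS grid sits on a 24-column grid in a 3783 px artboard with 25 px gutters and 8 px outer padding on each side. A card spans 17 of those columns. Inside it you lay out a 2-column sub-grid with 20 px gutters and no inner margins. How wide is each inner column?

1320.5 px

Outer content = 3783 − 2·8 = 3767 px.
24 columns + 23 gutters: 24c + 23·25 = 3767.
24c = 3767 − 575 = 3192, so c = 133 px.
17 columns plus 16 gutters: 2261 + 400 = 2661 px.
2d + 1·20 = 2661 → 2d = 2641 → d = 1320.5 px.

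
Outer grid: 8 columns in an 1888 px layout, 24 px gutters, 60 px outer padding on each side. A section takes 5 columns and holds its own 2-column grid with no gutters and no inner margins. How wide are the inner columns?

Outer content = 1888 − 2·60 = 1768 px.
8c + 7·24 = 1768 → 8c = 1600 → c = 200 px.
Span of 5: 5·200 + 4·24 = 1000 + 96 = 1096 px.
1096 / 2 = 548 px per column.

548 px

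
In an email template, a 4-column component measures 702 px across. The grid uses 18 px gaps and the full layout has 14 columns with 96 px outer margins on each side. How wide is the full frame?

2694 px

Subtracting 3 gaps of 18 leaves 648 for 4 columns, so c = 162 px.
Adding margins, columns and gutters: 192 + 2268 + 234 = 2694 px.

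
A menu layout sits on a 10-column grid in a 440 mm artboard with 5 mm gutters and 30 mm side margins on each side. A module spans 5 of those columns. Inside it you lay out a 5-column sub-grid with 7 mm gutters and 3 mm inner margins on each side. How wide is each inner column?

30.7 mm

Subtract both margins: 440 − 2·30 = 380 mm.
380 − 9·5 = 335; ÷10 gives c = 33.5 mm.
5-column span = 5·33.5 + 4·5 = 187.5 mm.
Inner content = 187.5 − 2·3 = 181.5 mm.
181.5 − 4·7 = 153.5; ÷5 gives d = 30.7 mm.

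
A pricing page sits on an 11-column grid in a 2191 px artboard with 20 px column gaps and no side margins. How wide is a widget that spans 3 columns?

11c + 10·20 = 2191 → 11c = 1991 → c = 181 px.
3 columns plus 2 column gaps: 543 + 40 = 583 px.

583 px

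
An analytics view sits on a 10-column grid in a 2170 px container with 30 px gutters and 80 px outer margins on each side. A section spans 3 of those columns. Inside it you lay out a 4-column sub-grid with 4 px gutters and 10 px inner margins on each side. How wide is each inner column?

137.5 px

Subtract both margins: 2170 − 2·80 = 2010 px.
Subtracting 9 gutters of 30 leaves 1740 for 10 columns, so c = 174 px.
3 columns plus 2 gutters: 522 + 60 = 582 px.
Inner content = 582 − 2·10 = 562 px.
562 − 3·4 = 550; ÷4 gives d = 137.5 px.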